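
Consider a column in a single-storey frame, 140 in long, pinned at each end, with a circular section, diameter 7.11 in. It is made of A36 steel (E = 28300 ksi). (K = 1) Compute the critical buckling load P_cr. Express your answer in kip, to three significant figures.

P_cr ≈ 1790 kip

I = πd⁴/64 = π×7.11⁴/64 = 125.4 in⁴
Effective length L_e = K·L = 1 × 140 = 140.0 in
P_cr = π²EI / L_e² = π² × 28300×10³ × 125.4 / 140.0² = 1.788×10^6 lb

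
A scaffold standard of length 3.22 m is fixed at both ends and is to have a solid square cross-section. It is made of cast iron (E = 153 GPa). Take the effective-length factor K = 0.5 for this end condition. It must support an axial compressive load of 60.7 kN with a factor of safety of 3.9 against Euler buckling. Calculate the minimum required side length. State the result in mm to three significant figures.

a ≈ 47.0 mm

Required P_cr = n·P = 3.9 × 60.7 = 236.7 kN
L_e = K·L = 0.5 × 3.22 = 1.610 m
Required I = P_cr·L_e²/(π²E) = 2.367×10^5 × 1.610² / (π² × 1.53×10^11) = 4.064×10^-7 m⁴
I_req = 4.064×10^5 mm⁴
Solid square: I = a⁴/12  ⇒  a = (12I)^(1/4) = (12×4.064×10^5)^(1/4) = 47.0 mm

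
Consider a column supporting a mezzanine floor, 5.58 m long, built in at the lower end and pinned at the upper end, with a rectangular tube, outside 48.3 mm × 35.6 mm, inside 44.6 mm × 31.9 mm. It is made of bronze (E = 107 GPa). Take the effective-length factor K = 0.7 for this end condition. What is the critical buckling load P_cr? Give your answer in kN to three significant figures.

Weak-axis I_min = (h_o·b_o³ − h_i·b_i³)/12 with b_o = 35.6, b_i = 31.90 mm (shorter outer/inner sides).
I_min = (48.3×35.6³ − 44.60×31.90³)/12 = 6.095×10^4 mm⁴
I = 6.095×10^4 mm⁴ = 6.095×10^-8 m⁴
Effective length L_e = K·L = 0.7 × 5.58 = 3.906 m
P_cr = π²EI / L_e² = π² × 107×10⁹ × 6.095×10^-8 / 3.906² = 4.219×10^3 N

P_cr ≈ 4.22 kN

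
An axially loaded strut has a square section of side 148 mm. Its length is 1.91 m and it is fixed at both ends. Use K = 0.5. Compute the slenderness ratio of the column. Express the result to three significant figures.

For a square r = a/√12 = 148/√12 = 42.72 mm
L_e = K·L = 0.5 × 1.91 m = 0.9550 m = 955.00 mm
λ = L_e / r_min = 955.00 / 42.72 = 22.4

λ ≈ 22.4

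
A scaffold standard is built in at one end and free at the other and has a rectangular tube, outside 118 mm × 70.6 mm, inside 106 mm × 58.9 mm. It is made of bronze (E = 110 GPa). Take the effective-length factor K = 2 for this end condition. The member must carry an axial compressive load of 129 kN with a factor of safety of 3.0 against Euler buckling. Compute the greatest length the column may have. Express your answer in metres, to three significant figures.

Weak-axis I_min = (h_o·b_o³ − h_i·b_i³)/12 with b_o = 70.6, b_i = 58.90 mm (shorter outer/inner sides).
I_min = (118×70.6³ − 106.0×58.90³)/12 = 1.655×10^6 mm⁴
I = 1.655×10^-6 m⁴
Required critical load P_cr = n·P = 3.0 × 129 = 387.0 kN = 3.870×10^5 N
From P_cr = π²EI/(K·L)²:  L = (1/K)·√(π²EI/P_cr) = (1/2)·√(π²×1.10×10^11×1.655×10^-6/3.870×10^5)
L = 1.08 m

L_max ≈ 1.08 m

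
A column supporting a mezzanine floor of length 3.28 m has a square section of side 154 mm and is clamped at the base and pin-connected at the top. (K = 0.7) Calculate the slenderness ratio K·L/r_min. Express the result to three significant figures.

λ ≈ 51.6

For a square r = a/√12 = 154/√12 = 44.46 mm
L_e = K·L = 0.7 × 3.28 m = 2.296 m = 2296.0 mm
λ = L_e / r_min = 2296.0 / 44.46 = 51.6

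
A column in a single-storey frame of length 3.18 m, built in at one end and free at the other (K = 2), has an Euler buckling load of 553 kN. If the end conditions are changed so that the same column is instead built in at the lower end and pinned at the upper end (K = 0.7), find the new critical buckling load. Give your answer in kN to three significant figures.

P_cr ∝ 1/K², so P_cr,new = P_cr,old × (K_old/K_new)² = 553 × (2/0.7)²
= 553 × 8.163 = 4510 kN

P_cr ≈ 4510 kN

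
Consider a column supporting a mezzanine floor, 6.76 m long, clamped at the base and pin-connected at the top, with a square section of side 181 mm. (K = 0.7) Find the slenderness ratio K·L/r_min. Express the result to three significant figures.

I = a⁴/12 = 181⁴/12 = 8.944×10^7 mm⁴
A = 3.276×10^4 mm²;  r_min = √(I/A) = √(8.944×10^7/3.276×10^4) = 52.25 mm
L_e = K·L = 0.7 × 6.76 m = 4.732 m = 4732.0 mm
λ = L_e / r_min = 4732.0 / 52.25 = 90.6

λ ≈ 90.6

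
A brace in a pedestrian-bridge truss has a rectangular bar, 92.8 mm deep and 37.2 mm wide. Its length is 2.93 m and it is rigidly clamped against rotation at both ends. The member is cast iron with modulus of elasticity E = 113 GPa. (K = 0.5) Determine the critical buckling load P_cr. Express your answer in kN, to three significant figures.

P_cr ≈ 207 kN

Buckling occurs about the weak axis: I_min = h·b³/12 with b = 37.2 mm (the shorter side).
I_min = 92.8×37.2³/12 = 3.981×10^5 mm⁴
I = 3.981×10^5 mm⁴ = 3.981×10^-7 m⁴
Effective length L_e = K·L = 0.5 × 2.93 = 1.465 m
P_cr = π²EI / L_e² = π² × 113×10⁹ × 3.981×10^-7 / 1.465² = 2.069×10^5 N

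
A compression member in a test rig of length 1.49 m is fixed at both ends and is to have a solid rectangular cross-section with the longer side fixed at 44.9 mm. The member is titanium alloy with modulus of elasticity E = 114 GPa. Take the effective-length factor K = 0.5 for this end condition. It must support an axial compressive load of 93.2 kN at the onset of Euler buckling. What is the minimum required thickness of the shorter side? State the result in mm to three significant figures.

b ≈ 23.1 mm

L_e = K·L = 0.5 × 1.49 = 0.7450 m
Required I = P_cr·L_e²/(π²E) = 9.320×10^4 × 0.7450² / (π² × 1.14×10^11) = 4.598×10^-8 m⁴
I_req = 4.598×10^4 mm⁴
Rectangle, weak axis: I_min = h·b³/12 with h = 44.9 mm fixed  ⇒  b = (12I/h)^(1/3) = 23.1 mm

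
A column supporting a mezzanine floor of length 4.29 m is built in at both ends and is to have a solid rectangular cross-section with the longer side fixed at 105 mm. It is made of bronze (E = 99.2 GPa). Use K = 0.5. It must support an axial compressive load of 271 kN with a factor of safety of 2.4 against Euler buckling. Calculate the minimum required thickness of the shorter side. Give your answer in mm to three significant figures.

b ≈ 70.4 mm

Required P_cr = n·P = 2.4 × 271 = 650.4 kN
L_e = K·L = 0.5 × 4.29 = 2.145 m
Required I = P_cr·L_e²/(π²E) = 6.504×10^5 × 2.145² / (π² × 9.92×10^10) = 3.056×10^-6 m⁴
I_req = 3.056×10^6 mm⁴
Rectangle, weak axis: I_min = h·b³/12 with h = 105 mm fixed  ⇒  b = (12I/h)^(1/3) = 70.4 mm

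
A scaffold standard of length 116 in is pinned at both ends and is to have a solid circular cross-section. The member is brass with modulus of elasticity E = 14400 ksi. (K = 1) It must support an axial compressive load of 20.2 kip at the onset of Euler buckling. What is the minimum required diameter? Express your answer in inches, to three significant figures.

L_e = K·L = 1 × 116 = 116.0 in
Required I = P_cr·L_e²/(π²E) = 2.020×10^4 × 116.0² / (π² × 1.44×10^7) = 1.913 in⁴
Solid circle: I = πd⁴/64  ⇒  d = (64I/π)^(1/4) = (64×1.913/π)^(1/4) = 2.50 in

d ≈ 2.50 in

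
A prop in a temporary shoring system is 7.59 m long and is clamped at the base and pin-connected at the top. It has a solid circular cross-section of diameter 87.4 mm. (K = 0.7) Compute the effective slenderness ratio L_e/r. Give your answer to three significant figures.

λ ≈ 243

For a solid circle r = d/4 = 87.4/4 = 21.85 mm
L_e = K·L = 0.7 × 7.59 m = 5.313 m = 5313.0 mm
λ = L_e / r_min = 5313.0 / 21.85 = 243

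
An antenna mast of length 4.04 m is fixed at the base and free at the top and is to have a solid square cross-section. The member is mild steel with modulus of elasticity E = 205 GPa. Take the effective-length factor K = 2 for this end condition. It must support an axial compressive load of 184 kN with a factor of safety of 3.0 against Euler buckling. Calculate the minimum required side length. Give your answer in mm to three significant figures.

a ≈ 121 mm

Required P_cr = n·P = 3.0 × 184 = 552.0 kN
L_e = K·L = 2 × 4.04 = 8.080 m
Required I = P_cr·L_e²/(π²E) = 5.520×10^5 × 8.080² / (π² × 2.05×10^11) = 1.781×10^-5 m⁴
I_req = 1.781×10^7 mm⁴
Solid square: I = a⁴/12  ⇒  a = (12I)^(1/4) = (12×1.781×10^7)^(1/4) = 121 mm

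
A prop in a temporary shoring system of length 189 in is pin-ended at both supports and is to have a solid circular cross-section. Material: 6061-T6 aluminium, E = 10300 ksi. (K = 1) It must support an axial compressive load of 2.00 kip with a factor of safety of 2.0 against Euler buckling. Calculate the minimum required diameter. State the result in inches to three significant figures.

d ≈ 2.31 in

Required P_cr = n·P = 2.0 × 2.00 = 4.000 kip
L_e = K·L = 1 × 189 = 189.0 in
Required I = P_cr·L_e²/(π²E) = 4.000×10^3 × 189.0² / (π² × 1.03×10^7) = 1.406 in⁴
Solid circle: I = πd⁴/64  ⇒  d = (64I/π)^(1/4) = (64×1.406/π)^(1/4) = 2.31 in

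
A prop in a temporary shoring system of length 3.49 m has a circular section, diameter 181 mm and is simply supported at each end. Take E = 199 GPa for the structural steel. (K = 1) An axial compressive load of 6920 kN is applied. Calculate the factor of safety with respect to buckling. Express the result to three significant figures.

I = πd⁴/64 = π×181⁴/64 = 5.268×10^7 mm⁴
I = 5.268×10^7 mm⁴ = 5.268×10^-5 m⁴
Effective length L_e = K·L = 1 × 3.49 = 3.490 m
P_cr = π²EI / L_e² = π² × 199×10⁹ × 5.268×10^-5 / 3.490² = 8.495×10^6 N
Factor of safety n = P_cr / P = 8495.4 / 6920 = 1.23

n ≈ 1.23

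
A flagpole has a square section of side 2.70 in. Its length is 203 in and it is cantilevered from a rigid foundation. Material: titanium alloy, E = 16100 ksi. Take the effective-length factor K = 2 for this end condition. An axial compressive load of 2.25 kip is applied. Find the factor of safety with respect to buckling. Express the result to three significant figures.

I = a⁴/12 = 2.70⁴/12 = 4.429 in⁴
Effective length L_e = K·L = 2 × 203 = 406.0 in
P_cr = π²EI / L_e² = π² × 16100×10³ × 4.429 / 406.0² = 4.269×10^3 lb
Factor of safety n = P_cr / P = 4.2692 / 2.25 = 1.90

n ≈ 1.90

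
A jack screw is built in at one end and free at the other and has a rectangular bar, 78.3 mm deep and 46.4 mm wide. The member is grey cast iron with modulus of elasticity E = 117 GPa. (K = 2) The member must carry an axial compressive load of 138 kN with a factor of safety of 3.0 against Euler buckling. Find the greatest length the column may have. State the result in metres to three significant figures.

Buckling occurs about the weak axis: I_min = h·b³/12 with b = 46.4 mm (the shorter side).
I_min = 78.3×46.4³/12 = 6.518×10^5 mm⁴
I = 6.518×10^-7 m⁴
Required critical load P_cr = n·P = 3.0 × 138 = 414.0 kN = 4.140×10^5 N
From P_cr = π²EI/(K·L)²:  L = (1/K)·√(π²EI/P_cr) = (1/2)·√(π²×1.17×10^11×6.518×10^-7/4.140×10^5)
L = 0.674 m

L_max ≈ 0.674 m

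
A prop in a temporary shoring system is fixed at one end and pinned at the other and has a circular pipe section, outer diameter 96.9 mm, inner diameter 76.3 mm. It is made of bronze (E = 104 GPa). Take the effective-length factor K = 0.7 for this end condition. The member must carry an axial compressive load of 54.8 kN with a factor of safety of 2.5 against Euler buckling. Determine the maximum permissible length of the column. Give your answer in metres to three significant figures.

d_o = 96.9 mm, d_i = 76.3 mm
I = π(d_o⁴ − d_i⁴)/64 = π(96.9⁴ − 76.30⁴)/64 = 2.664×10^6 mm⁴
I = 2.664×10^-6 m⁴
Required critical load P_cr = n·P = 2.5 × 54.8 = 137.0 kN = 1.370×10^5 N
From P_cr = π²EI/(K·L)²:  L = (1/K)·√(π²EI/P_cr) = (1/0.7)·√(π²×1.04×10^11×2.664×10^-6/1.370×10^5)
L = 6.38 m

L_max ≈ 6.38 m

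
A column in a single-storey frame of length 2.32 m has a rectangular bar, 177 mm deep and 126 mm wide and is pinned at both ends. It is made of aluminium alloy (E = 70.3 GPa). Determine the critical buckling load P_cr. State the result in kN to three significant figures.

P_cr ≈ 3800 kN

Buckling occurs about the weak axis: I_min = h·b³/12 with b = 126 mm (the shorter side).
I_min = 177×126³/12 = 2.951×10^7 mm⁴
I = 2.951×10^7 mm⁴ = 2.951×10^-5 m⁴
Effective length L_e = K·L = 1 × 2.32 = 2.320 m
P_cr = π²EI / L_e² = π² × 70.3×10⁹ × 2.951×10^-5 / 2.320² = 3.803×10^6 N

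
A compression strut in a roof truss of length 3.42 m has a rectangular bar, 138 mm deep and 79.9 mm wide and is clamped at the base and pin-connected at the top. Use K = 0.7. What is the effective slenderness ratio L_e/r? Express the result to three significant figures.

For a rectangle r_min = b/√12 = 79.9/√12 = 23.07 mm
L_e = K·L = 0.7 × 3.42 m = 2.394 m = 2394.0 mm
λ = L_e / r_min = 2394.0 / 23.07 = 104

λ ≈ 104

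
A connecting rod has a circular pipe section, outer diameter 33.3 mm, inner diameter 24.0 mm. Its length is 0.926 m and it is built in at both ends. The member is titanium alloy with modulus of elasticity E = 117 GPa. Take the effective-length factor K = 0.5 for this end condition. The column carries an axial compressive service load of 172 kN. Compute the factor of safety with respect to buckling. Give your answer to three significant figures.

d_o = 33.3 mm, d_i = 24.0 mm
I = π(d_o⁴ − d_i⁴)/64 = π(33.3⁴ − 24.00⁴)/64 = 4.407×10^4 mm⁴
I = 4.407×10^4 mm⁴ = 4.407×10^-8 m⁴
Effective length L_e = K·L = 0.5 × 0.926 = 0.4630 m
P_cr = π²EI / L_e² = π² × 117×10⁹ × 4.407×10^-8 / 0.4630² = 2.374×10^5 N
Factor of safety n = P_cr / P = 237.41 / 172 = 1.38

n ≈ 1.38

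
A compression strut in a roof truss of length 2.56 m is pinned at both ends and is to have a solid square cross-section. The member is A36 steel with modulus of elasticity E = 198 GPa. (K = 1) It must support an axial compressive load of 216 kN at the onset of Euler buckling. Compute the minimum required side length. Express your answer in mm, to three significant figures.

L_e = K·L = 1 × 2.56 = 2.560 m
Required I = P_cr·L_e²/(π²E) = 2.160×10^5 × 2.560² / (π² × 1.98×10^11) = 7.244×10^-7 m⁴
I_req = 7.244×10^5 mm⁴
Solid square: I = a⁴/12  ⇒  a = (12I)^(1/4) = (12×7.244×10^5)^(1/4) = 54.3 mm

a ≈ 54.3 mm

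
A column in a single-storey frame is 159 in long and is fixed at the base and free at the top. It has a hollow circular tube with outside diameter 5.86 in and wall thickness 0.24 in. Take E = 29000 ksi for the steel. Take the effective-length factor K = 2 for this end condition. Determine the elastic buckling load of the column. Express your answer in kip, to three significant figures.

P_cr ≈ 47.4 kip

Inner diameter d_i = 5.86 − 2×0.24 = 5.380 in
I = π(d_o⁴ − d_i⁴)/64 = π(5.86⁴ − 5.380⁴)/64 = 16.76 in⁴
Effective length L_e = K·L = 2 × 159 = 318.0 in
P_cr = π²EI / L_e² = π² × 29000×10³ × 16.76 / 318.0² = 4.744×10^4 lb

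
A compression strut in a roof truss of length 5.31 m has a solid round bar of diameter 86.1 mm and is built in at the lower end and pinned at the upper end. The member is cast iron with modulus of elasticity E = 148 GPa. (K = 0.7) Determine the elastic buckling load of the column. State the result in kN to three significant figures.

I = πd⁴/64 = π×86.1⁴/64 = 2.698×10^6 mm⁴
I = 2.698×10^6 mm⁴ = 2.698×10^-6 m⁴
Effective length L_e = K·L = 0.7 × 5.31 = 3.717 m
P_cr = π²EI / L_e² = π² × 148×10⁹ × 2.698×10^-6 / 3.717² = 2.852×10^5 N

P_cr ≈ 285 kN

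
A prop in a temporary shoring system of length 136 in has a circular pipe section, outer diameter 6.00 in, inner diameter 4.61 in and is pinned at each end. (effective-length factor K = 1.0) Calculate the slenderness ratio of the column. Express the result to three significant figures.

λ ≈ 71.9

d_o = 6.00 in, d_i = 4.61 in
I = π(d_o⁴ − d_i⁴)/64 = π(6.00⁴ − 4.610⁴)/64 = 41.45 in⁴
A = 11.58 in²;  r_min = √(I/A) = √(41.45/11.58) = 1.892 in
L_e = K·L = 1 × 136 = 136.0 in
λ = L_e / r_min = 136.00 / 1.892 = 71.9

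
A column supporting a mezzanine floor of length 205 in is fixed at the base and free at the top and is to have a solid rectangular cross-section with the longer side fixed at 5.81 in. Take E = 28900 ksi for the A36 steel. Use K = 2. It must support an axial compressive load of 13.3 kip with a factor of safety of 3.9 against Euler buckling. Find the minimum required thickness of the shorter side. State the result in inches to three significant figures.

b ≈ 3.98 in

Required P_cr = n·P = 3.9 × 13.3 = 51.87 kip
L_e = K·L = 2 × 205 = 410.0 in
Required I = P_cr·L_e²/(π²E) = 5.187×10^4 × 410.0² / (π² × 2.89×10^7) = 30.57 in⁴
Rectangle, weak axis: I_min = h·b³/12 with h = 5.81 in fixed  ⇒  b = (12I/h)^(1/3) = 3.98 in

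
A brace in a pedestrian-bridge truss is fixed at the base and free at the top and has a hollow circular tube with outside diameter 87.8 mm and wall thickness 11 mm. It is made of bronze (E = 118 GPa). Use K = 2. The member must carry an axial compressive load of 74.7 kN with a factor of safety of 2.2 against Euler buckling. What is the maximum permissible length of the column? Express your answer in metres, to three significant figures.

L_max ≈ 1.88 m

Inner diameter d_i = 87.8 − 2×11 = 65.80 mm
I = π(d_o⁴ − d_i⁴)/64 = π(87.8⁴ − 65.80⁴)/64 = 1.997×10^6 mm⁴
I = 1.997×10^-6 m⁴
Required critical load P_cr = n·P = 2.2 × 74.7 = 164.3 kN = 1.643×10^5 N
From P_cr = π²EI/(K·L)²:  L = (1/K)·√(π²EI/P_cr) = (1/2)·√(π²×1.18×10^11×1.997×10^-6/1.643×10^5)
L = 1.88 m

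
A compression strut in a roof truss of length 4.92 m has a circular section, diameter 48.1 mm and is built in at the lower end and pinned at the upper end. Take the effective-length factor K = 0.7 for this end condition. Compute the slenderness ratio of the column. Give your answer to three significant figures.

λ ≈ 286

For a solid circle r = d/4 = 48.1/4 = 12.02 mm
L_e = K·L = 0.7 × 4.92 m = 3.444 m = 3444.0 mm
λ = L_e / r_min = 3444.0 / 12.02 = 286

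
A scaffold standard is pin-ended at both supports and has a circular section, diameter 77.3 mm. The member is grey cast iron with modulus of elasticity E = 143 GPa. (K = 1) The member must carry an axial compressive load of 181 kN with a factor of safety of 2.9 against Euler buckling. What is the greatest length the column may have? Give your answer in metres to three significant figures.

L_max ≈ 2.17 m

I = πd⁴/64 = π×77.3⁴/64 = 1.753×10^6 mm⁴
I = 1.753×10^-6 m⁴
Required critical load P_cr = n·P = 2.9 × 181 = 524.9 kN = 5.249×10^5 N
From P_cr = π²EI/(K·L)²:  L = (1/K)·√(π²EI/P_cr) = (1/1)·√(π²×1.43×10^11×1.753×10^-6/5.249×10^5)
L = 2.17 m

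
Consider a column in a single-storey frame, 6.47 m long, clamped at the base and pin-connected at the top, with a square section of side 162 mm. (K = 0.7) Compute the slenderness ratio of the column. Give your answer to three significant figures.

λ ≈ 96.8

For a square r = a/√12 = 162/√12 = 46.77 mm
L_e = K·L = 0.7 × 6.47 m = 4.529 m = 4529.0 mm
λ = L_e / r_min = 4529.0 / 46.77 = 96.8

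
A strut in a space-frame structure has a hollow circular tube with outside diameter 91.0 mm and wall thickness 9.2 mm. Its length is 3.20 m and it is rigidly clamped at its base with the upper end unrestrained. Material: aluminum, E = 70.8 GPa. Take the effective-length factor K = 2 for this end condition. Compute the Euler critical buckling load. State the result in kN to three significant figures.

Inner diameter d_i = 91.0 − 2×9.2 = 72.60 mm
I = π(d_o⁴ − d_i⁴)/64 = π(91.0⁴ − 72.60⁴)/64 = 2.002×10^6 mm⁴
I = 2.002×10^6 mm⁴ = 2.002×10^-6 m⁴
Effective length L_e = K·L = 2 × 3.20 = 6.400 m
P_cr = π²EI / L_e² = π² × 70.8×10⁹ × 2.002×10^-6 / 6.400² = 3.416×10^4 N

P_cr ≈ 34.2 kN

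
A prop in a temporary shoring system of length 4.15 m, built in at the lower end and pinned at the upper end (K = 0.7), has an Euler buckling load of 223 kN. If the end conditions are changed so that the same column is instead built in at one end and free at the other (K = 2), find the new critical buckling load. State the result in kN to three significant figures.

P_cr ∝ 1/K², so P_cr,new = P_cr,old × (K_old/K_new)² = 223 × (0.7/2)²
= 223 × 0.1225 = 27.3 kN

P_cr ≈ 27.3 kN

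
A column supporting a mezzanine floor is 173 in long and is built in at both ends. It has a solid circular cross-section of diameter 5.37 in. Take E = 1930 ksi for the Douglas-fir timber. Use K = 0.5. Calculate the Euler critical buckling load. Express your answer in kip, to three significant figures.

I = πd⁴/64 = π×5.37⁴/64 = 40.82 in⁴
Effective length L_e = K·L = 0.5 × 173 = 86.50 in
P_cr = π²EI / L_e² = π² × 1930×10³ × 40.82 / 86.50² = 1.039×10^5 lb

P_cr ≈ 104 kip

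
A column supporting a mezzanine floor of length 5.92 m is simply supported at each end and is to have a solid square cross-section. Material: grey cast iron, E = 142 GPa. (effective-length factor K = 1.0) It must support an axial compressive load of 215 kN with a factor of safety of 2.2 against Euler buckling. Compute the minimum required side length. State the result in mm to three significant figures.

Required P_cr = n·P = 2.2 × 215 = 473.0 kN
L_e = K·L = 1 × 5.92 = 5.920 m
Required I = P_cr·L_e²/(π²E) = 4.730×10^5 × 5.920² / (π² × 1.42×10^11) = 1.183×10^-5 m⁴
I_req = 1.183×10^7 mm⁴
Solid square: I = a⁴/12  ⇒  a = (12I)^(1/4) = (12×1.183×10^7)^(1/4) = 109 mm

a ≈ 109 mm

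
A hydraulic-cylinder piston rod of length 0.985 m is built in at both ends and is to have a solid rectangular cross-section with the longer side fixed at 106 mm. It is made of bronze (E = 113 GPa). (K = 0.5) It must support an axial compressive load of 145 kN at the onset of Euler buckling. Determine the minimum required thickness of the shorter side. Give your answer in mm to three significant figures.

b ≈ 15.3 mm

L_e = K·L = 0.5 × 0.985 = 0.4925 m
Required I = P_cr·L_e²/(π²E) = 1.450×10^5 × 0.4925² / (π² × 1.13×10^11) = 3.154×10^-8 m⁴
I_req = 3.154×10^4 mm⁴
Rectangle, weak axis: I_min = h·b³/12 with h = 106 mm fixed  ⇒  b = (12I/h)^(1/3) = 15.3 mm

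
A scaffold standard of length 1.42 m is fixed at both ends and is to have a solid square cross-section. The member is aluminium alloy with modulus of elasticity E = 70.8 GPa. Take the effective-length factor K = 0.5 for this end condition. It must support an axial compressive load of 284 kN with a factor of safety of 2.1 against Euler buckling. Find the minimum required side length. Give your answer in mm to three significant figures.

Required P_cr = n·P = 2.1 × 284 = 596.4 kN
L_e = K·L = 0.5 × 1.42 = 0.7100 m
Required I = P_cr·L_e²/(π²E) = 5.964×10^5 × 0.7100² / (π² × 7.08×10^10) = 4.303×10^-7 m⁴
I_req = 4.303×10^5 mm⁴
Solid square: I = a⁴/12  ⇒  a = (12I)^(1/4) = (12×4.303×10^5)^(1/4) = 47.7 mm

a ≈ 47.7 mm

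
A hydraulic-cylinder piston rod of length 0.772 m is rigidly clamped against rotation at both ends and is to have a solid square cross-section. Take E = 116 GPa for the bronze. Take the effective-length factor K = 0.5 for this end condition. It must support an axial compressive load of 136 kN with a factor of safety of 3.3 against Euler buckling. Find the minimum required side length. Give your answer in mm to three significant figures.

Required P_cr = n·P = 3.3 × 136 = 448.8 kN
L_e = K·L = 0.5 × 0.772 = 0.3860 m
Required I = P_cr·L_e²/(π²E) = 4.488×10^5 × 0.3860² / (π² × 1.16×10^11) = 5.841×10^-8 m⁴
I_req = 5.841×10^4 mm⁴
Solid square: I = a⁴/12  ⇒  a = (12I)^(1/4) = (12×5.841×10^4)^(1/4) = 28.9 mm

a ≈ 28.9 mm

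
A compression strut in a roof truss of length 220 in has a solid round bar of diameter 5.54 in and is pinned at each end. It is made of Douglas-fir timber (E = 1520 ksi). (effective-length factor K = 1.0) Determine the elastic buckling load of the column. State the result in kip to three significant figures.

I = πd⁴/64 = π×5.54⁴/64 = 46.24 in⁴
Effective length L_e = K·L = 1 × 220 = 220.0 in
P_cr = π²EI / L_e² = π² × 1520×10³ × 46.24 / 220.0² = 1.433×10^4 lb

P_cr ≈ 14.3 kip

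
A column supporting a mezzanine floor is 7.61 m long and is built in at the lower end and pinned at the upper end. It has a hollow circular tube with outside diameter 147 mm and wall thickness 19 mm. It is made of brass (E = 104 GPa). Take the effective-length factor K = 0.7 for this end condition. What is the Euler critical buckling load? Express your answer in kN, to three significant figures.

P_cr ≈ 578 kN

Inner diameter d_i = 147 − 2×19 = 109.0 mm
I = π(d_o⁴ − d_i⁴)/64 = π(147⁴ − 109.0⁴)/64 = 1.599×10^7 mm⁴
I = 1.599×10^7 mm⁴ = 1.599×10^-5 m⁴
Effective length L_e = K·L = 0.7 × 7.61 = 5.327 m
P_cr = π²EI / L_e² = π² × 104×10⁹ × 1.599×10^-5 / 5.327² = 5.785×10^5 N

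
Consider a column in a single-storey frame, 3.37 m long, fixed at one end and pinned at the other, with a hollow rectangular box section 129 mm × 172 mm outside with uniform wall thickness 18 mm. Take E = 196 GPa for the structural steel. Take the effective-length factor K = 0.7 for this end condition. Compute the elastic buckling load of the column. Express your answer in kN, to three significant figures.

P_cr ≈ 7530 kN

Inner dimensions: h_i = 172 − 2×18 = 136.0 mm, b_i = 129 − 2×18 = 93.00 mm
Weak-axis I_min = (h_o·b_o³ − h_i·b_i³)/12 with b_o = 129, b_i = 93.00 mm (shorter outer/inner sides).
I_min = (172×129³ − 136.0×93.00³)/12 = 2.165×10^7 mm⁴
I = 2.165×10^7 mm⁴ = 2.165×10^-5 m⁴
Effective length L_e = K·L = 0.7 × 3.37 = 2.359 m
P_cr = π²EI / L_e² = π² × 196×10⁹ × 2.165×10^-5 / 2.359² = 7.527×10^6 N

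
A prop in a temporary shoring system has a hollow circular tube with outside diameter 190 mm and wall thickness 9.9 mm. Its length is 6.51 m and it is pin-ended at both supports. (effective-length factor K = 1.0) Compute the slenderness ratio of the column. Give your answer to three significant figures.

Inner diameter d_i = 190 − 2×9.9 = 170.2 mm
I = π(d_o⁴ − d_i⁴)/64 = π(190⁴ − 170.2⁴)/64 = 2.278×10^7 mm⁴
A = 5.601×10^3 mm²;  r_min = √(I/A) = √(2.278×10^7/5.601×10^3) = 63.77 mm
L_e = K·L = 1 × 6.51 m = 6.510 m = 6510.0 mm
λ = L_e / r_min = 6510.0 / 63.77 = 102

λ ≈ 102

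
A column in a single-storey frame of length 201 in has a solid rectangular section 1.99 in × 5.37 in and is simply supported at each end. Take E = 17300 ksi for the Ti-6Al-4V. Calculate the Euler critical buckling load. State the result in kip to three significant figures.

P_cr ≈ 14.9 kip

Buckling occurs about the weak axis: I_min = h·b³/12 with b = 1.99 in (the shorter side).
I_min = 5.37×1.99³/12 = 3.527 in⁴
Effective length L_e = K·L = 1 × 201 = 201.0 in
P_cr = π²EI / L_e² = π² × 17300×10³ × 3.527 / 201.0² = 1.490×10^4 lb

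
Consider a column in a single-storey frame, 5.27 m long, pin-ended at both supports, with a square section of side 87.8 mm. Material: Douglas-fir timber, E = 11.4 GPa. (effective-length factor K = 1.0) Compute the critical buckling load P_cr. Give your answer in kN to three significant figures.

P_cr ≈ 20.1 kN

I = a⁴/12 = 87.8⁴/12 = 4.952×10^6 mm⁴
I = 4.952×10^6 mm⁴ = 4.952×10^-6 m⁴
Effective length L_e = K·L = 1 × 5.27 = 5.270 m
P_cr = π²EI / L_e² = π² × 11.4×10⁹ × 4.952×10^-6 / 5.270² = 2.006×10^4 N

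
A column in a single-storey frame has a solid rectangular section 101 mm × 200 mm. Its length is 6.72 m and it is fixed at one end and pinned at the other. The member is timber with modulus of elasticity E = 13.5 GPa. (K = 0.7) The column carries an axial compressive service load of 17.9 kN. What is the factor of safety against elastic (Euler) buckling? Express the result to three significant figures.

n ≈ 5.78

Buckling occurs about the weak axis: I_min = h·b³/12 with b = 101 mm (the shorter side).
I_min = 200×101³/12 = 1.717×10^7 mm⁴
I = 1.717×10^7 mm⁴ = 1.717×10^-5 m⁴
Effective length L_e = K·L = 0.7 × 6.72 = 4.704 m
P_cr = π²EI / L_e² = π² × 13.5×10⁹ × 1.717×10^-5 / 4.704² = 1.034×10^5 N
Factor of safety n = P_cr / P = 103.40 / 17.9 = 5.78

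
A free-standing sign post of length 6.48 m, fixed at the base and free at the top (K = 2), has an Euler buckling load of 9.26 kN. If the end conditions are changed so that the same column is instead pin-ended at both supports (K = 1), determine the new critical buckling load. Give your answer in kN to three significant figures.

P_cr ≈ 37.0 kN

P_cr ∝ 1/K², so P_cr,new = P_cr,old × (K_old/K_new)² = 9.26 × (2/1)²
= 9.26 × 4.000 = 37.0 kN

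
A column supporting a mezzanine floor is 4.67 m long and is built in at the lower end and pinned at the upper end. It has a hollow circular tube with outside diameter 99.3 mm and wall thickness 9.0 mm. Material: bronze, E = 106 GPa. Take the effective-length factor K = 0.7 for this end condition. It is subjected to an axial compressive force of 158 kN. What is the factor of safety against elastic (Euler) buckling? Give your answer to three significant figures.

n ≈ 1.63

Inner diameter d_i = 99.3 − 2×9.0 = 81.30 mm
I = π(d_o⁴ − d_i⁴)/64 = π(99.3⁴ − 81.30⁴)/64 = 2.628×10^6 mm⁴
I = 2.628×10^6 mm⁴ = 2.628×10^-6 m⁴
Effective length L_e = K·L = 0.7 × 4.67 = 3.269 m
P_cr = π²EI / L_e² = π² × 106×10⁹ × 2.628×10^-6 / 3.269² = 2.573×10^5 N
Factor of safety n = P_cr / P = 257.30 / 158 = 1.63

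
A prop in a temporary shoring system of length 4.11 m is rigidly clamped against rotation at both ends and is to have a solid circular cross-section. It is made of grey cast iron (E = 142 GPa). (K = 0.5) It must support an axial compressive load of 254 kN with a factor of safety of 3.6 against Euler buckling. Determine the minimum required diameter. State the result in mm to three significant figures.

d ≈ 86.6 mm

Required P_cr = n·P = 3.6 × 254 = 914.4 kN
L_e = K·L = 0.5 × 4.11 = 2.055 m
Required I = P_cr·L_e²/(π²E) = 9.144×10^5 × 2.055² / (π² × 1.42×10^11) = 2.755×10^-6 m⁴
I_req = 2.755×10^6 mm⁴
Solid circle: I = πd⁴/64  ⇒  d = (64I/π)^(1/4) = (64×2.755×10^6/π)^(1/4) = 86.6 mm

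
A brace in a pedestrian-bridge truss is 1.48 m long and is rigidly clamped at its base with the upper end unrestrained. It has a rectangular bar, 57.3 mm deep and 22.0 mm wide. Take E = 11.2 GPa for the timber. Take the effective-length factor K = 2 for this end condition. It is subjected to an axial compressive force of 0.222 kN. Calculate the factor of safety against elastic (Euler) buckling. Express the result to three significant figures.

n ≈ 2.89

Buckling occurs about the weak axis: I_min = h·b³/12 with b = 22.0 mm (the shorter side).
I_min = 57.3×22.0³/12 = 5.084×10^4 mm⁴
I = 5.084×10^4 mm⁴ = 5.084×10^-8 m⁴
Effective length L_e = K·L = 2 × 1.48 = 2.960 m
P_cr = π²EI / L_e² = π² × 11.2×10⁹ × 5.084×10^-8 / 2.960² = 641.5 N
Factor of safety n = P_cr / P = 0.64147 / 0.222 = 2.89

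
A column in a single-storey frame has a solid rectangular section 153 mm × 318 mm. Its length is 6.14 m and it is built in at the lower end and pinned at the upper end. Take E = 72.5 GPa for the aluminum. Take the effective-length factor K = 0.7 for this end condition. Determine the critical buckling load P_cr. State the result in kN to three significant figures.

P_cr ≈ 3680 kN

Buckling occurs about the weak axis: I_min = h·b³/12 with b = 153 mm (the shorter side).
I_min = 318×153³/12 = 9.491×10^7 mm⁴
I = 9.491×10^7 mm⁴ = 9.491×10^-5 m⁴
Effective length L_e = K·L = 0.7 × 6.14 = 4.298 m
P_cr = π²EI / L_e² = π² × 72.5×10⁹ × 9.491×10^-5 / 4.298² = 3.676×10^6 N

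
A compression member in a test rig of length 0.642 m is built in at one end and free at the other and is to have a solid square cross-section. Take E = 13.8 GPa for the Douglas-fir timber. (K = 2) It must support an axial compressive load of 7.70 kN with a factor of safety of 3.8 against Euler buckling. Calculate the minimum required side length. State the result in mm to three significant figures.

Required P_cr = n·P = 3.8 × 7.70 = 29.26 kN
L_e = K·L = 2 × 0.642 = 1.284 m
Required I = P_cr·L_e²/(π²E) = 2.926×10^4 × 1.284² / (π² × 1.38×10^10) = 3.542×10^-7 m⁴
I_req = 3.542×10^5 mm⁴
Solid square: I = a⁴/12  ⇒  a = (12I)^(1/4) = (12×3.542×10^5)^(1/4) = 45.4 mm

a ≈ 45.4 mm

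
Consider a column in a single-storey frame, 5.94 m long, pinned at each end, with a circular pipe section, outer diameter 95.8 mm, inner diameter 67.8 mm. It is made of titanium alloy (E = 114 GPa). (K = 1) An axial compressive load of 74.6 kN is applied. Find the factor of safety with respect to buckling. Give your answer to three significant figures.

d_o = 95.8 mm, d_i = 67.8 mm
I = π(d_o⁴ − d_i⁴)/64 = π(95.8⁴ − 67.80⁴)/64 = 3.097×10^6 mm⁴
I = 3.097×10^6 mm⁴ = 3.097×10^-6 m⁴
Effective length L_e = K·L = 1 × 5.94 = 5.940 m
P_cr = π²EI / L_e² = π² × 114×10⁹ × 3.097×10^-6 / 5.940² = 9.877×10^4 N
Factor of safety n = P_cr / P = 98.768 / 74.6 = 1.32

n ≈ 1.32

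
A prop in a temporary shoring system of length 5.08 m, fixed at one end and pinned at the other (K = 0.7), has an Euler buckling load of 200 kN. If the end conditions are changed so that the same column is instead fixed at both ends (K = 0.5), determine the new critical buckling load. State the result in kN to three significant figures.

P_cr ≈ 392 kN

P_cr ∝ 1/K², so P_cr,new = P_cr,old × (K_old/K_new)² = 200 × (0.7/0.5)²
= 200 × 1.960 = 392 kN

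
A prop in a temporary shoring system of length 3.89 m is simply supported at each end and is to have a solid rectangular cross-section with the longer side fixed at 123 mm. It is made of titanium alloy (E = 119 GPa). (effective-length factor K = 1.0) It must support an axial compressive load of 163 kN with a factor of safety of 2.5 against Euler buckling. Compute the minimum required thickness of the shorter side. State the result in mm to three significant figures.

Required P_cr = n·P = 2.5 × 163 = 407.5 kN
L_e = K·L = 1 × 3.89 = 3.890 m
Required I = P_cr·L_e²/(π²E) = 4.075×10^5 × 3.890² / (π² × 1.19×10^11) = 5.250×10^-6 m⁴
I_req = 5.250×10^6 mm⁴
Rectangle, weak axis: I_min = h·b³/12 with h = 123 mm fixed  ⇒  b = (12I/h)^(1/3) = 80.0 mm

b ≈ 80.0 mm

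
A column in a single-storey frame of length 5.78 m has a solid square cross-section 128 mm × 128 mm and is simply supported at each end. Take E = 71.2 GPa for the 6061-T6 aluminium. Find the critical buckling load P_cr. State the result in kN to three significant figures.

P_cr ≈ 471 kN

I = a⁴/12 = 128⁴/12 = 2.237×10^7 mm⁴
I = 2.237×10^7 mm⁴ = 2.237×10^-5 m⁴
Effective length L_e = K·L = 1 × 5.78 = 5.780 m
P_cr = π²EI / L_e² = π² × 71.2×10⁹ × 2.237×10^-5 / 5.780² = 4.705×10^5 N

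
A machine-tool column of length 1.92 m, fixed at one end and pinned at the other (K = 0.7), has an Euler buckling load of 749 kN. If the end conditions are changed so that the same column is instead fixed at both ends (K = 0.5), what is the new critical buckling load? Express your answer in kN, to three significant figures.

P_cr ≈ 1470 kN

P_cr ∝ 1/K², so P_cr,new = P_cr,old × (K_old/K_new)² = 749 × (0.7/0.5)²
= 749 × 1.960 = 1470 kN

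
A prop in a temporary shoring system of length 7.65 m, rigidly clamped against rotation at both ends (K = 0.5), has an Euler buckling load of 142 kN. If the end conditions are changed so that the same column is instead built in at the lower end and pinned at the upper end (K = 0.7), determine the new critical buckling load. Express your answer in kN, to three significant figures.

P_cr ≈ 72.4 kN

P_cr ∝ 1/K², so P_cr,new = P_cr,old × (K_old/K_new)² = 142 × (0.5/0.7)²
= 142 × 0.5102 = 72.4 kN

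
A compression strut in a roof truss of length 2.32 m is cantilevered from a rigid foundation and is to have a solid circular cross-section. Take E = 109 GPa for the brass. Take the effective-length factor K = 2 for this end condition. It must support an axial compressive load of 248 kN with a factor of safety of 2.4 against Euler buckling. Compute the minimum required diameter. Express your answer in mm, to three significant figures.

d ≈ 125 mm

Required P_cr = n·P = 2.4 × 248 = 595.2 kN
L_e = K·L = 2 × 2.32 = 4.640 m
Required I = P_cr·L_e²/(π²E) = 5.952×10^5 × 4.640² / (π² × 1.09×10^11) = 1.191×10^-5 m⁴
I_req = 1.191×10^7 mm⁴
Solid circle: I = πd⁴/64  ⇒  d = (64I/π)^(1/4) = (64×1.191×10^7/π)^(1/4) = 125 mm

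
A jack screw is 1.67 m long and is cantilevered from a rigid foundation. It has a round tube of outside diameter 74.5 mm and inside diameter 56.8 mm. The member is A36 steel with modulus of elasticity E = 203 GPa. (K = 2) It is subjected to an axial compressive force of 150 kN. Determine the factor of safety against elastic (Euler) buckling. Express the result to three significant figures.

d_o = 74.5 mm, d_i = 56.8 mm
I = π(d_o⁴ − d_i⁴)/64 = π(74.5⁴ − 56.80⁴)/64 = 1.001×10^6 mm⁴
I = 1.001×10^6 mm⁴ = 1.001×10^-6 m⁴
Effective length L_e = K·L = 2 × 1.67 = 3.340 m
P_cr = π²EI / L_e² = π² × 203×10⁹ × 1.001×10^-6 / 3.340² = 1.798×10^5 N
Factor of safety n = P_cr / P = 179.82 / 150 = 1.20

n ≈ 1.20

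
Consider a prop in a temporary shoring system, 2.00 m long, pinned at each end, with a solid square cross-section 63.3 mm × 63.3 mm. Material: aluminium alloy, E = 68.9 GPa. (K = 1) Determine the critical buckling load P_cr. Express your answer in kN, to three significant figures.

I = a⁴/12 = 63.3⁴/12 = 1.338×10^6 mm⁴
I = 1.338×10^6 mm⁴ = 1.338×10^-6 m⁴
Effective length L_e = K·L = 1 × 2.00 = 2.000 m
P_cr = π²EI / L_e² = π² × 68.9×10⁹ × 1.338×10^-6 / 2.000² = 2.275×10^5 N

P_cr ≈ 227 kN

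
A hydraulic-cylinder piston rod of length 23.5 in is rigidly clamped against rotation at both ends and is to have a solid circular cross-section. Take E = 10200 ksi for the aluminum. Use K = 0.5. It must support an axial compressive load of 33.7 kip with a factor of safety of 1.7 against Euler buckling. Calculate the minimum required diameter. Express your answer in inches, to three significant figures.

d ≈ 1.12 in

Required P_cr = n·P = 1.7 × 33.7 = 57.29 kip
L_e = K·L = 0.5 × 23.5 = 11.75 in
Required I = P_cr·L_e²/(π²E) = 5.729×10^4 × 11.75² / (π² × 1.02×10^7) = 7.857×10^-2 in⁴
Solid circle: I = πd⁴/64  ⇒  d = (64I/π)^(1/4) = (64×7.857×10^-2/π)^(1/4) = 1.12 in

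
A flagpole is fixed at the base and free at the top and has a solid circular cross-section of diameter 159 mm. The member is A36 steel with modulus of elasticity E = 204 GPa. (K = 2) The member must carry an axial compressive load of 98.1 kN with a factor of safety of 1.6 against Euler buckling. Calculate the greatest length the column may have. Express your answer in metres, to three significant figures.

L_max ≈ 10.0 m

I = πd⁴/64 = π×159⁴/64 = 3.137×10^7 mm⁴
I = 3.137×10^-5 m⁴
Required critical load P_cr = n·P = 1.6 × 98.1 = 157.0 kN = 1.570×10^5 N
From P_cr = π²EI/(K·L)²:  L = (1/K)·√(π²EI/P_cr) = (1/2)·√(π²×2.04×10^11×3.137×10^-5/1.570×10^5)
L = 10.0 m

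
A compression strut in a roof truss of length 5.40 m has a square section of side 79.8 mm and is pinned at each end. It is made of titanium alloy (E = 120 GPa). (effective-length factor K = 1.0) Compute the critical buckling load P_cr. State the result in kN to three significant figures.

P_cr ≈ 137 kN

I = a⁴/12 = 79.8⁴/12 = 3.379×10^6 mm⁴
I = 3.379×10^6 mm⁴ = 3.379×10^-6 m⁴
Effective length L_e = K·L = 1 × 5.40 = 5.400 m
P_cr = π²EI / L_e² = π² × 120×10⁹ × 3.379×10^-6 / 5.400² = 1.373×10^5 N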